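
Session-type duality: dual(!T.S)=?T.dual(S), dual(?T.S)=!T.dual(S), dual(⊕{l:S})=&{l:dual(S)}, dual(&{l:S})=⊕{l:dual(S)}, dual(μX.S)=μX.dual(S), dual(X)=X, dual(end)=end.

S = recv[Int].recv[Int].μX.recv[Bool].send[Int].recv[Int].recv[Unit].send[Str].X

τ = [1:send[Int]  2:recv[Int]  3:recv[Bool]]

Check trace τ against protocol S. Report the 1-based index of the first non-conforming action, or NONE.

step 1: got send[Int], protocol expects recv[Int]  ✗

1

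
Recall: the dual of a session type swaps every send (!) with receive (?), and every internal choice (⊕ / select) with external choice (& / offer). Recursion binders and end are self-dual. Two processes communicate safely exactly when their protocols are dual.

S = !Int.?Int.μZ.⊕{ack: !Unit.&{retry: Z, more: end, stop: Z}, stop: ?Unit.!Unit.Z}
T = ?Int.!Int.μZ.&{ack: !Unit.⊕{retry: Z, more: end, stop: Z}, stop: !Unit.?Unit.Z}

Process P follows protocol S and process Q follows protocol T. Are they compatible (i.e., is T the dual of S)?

NO

!Int | ?Int  ok
  ?Int | !Int  ok
    μZ | μZ  ok (binder kept)
      ⊕{ack,stop} | &{ack,stop}  ok labels match
        • ack:
          !Unit | !Unit  ✗ same direction on both sides — not dual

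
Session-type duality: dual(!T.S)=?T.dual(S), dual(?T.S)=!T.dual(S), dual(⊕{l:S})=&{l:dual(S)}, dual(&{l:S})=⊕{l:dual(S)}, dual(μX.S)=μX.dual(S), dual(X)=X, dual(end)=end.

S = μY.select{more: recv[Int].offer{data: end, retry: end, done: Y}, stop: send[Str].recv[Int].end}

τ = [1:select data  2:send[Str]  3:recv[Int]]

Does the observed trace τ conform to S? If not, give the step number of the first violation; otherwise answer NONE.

step 1: got select data, protocol expects select more or select stop  ✗

1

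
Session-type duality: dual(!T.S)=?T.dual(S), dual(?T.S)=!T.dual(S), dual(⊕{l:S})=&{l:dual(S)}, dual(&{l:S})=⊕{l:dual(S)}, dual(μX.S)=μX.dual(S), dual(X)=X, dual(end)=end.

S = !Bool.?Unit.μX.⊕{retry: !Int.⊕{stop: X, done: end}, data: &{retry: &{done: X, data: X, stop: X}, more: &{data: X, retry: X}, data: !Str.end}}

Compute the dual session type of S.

!Bool → ?Bool
  ?Unit → !Unit
    μX → μX  (μ self-dual)
      ⊕{retry,data} → &{retry,data}  (select→offer)
        [retry]
          !Int → ?Int
            ⊕{stop,done} → &{stop,done}  (select→offer)
              [stop]
                dual(X) = X
              [done]
                dual(end) = end
        [data]
          &{retry,more,data} → ⊕{retry,more,data}  (external→internal)
            [retry]
              &{done,data,stop} → ⊕{done,data,stop}  (external→internal)
                [done]
                  dual(X) = X
                [data]
                  dual(X) = X
                [stop]
                  dual(X) = X
            [more]
              &{data,retry} → ⊕{data,retry}  (external→internal)
                [data]
                  dual(X) = X
                [retry]
                  dual(X) = X
            [data]
              !Str → ?Str
                dual(end) = end

?Bool.!Unit.μX.&{retry: ?Int.&{stop: X, done: end}, data: ⊕{retry: ⊕{done: X, data: X, stop: X}, more: ⊕{data: X, retry: X}, data: ?Str.end}}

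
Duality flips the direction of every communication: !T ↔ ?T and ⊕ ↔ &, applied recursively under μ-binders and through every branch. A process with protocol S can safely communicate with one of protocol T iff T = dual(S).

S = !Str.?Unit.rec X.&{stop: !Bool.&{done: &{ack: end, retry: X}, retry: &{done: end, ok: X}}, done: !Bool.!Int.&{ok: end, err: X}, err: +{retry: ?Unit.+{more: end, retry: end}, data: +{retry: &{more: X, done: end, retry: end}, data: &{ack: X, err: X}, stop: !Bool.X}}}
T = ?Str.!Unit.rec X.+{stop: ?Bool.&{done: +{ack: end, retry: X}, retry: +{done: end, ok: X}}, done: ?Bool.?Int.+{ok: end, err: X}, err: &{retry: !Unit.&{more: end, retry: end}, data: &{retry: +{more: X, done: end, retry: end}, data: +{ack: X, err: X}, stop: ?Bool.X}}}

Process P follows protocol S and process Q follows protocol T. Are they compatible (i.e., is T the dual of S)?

!Str | ?Str  ✓
  ?Unit | !Unit  ✓
    rec X | rec X  ✓ (binder kept)
      &{stop,done,err} | +{stop,done,err}  ✓ label sets agree
        [stop]
          !Bool | ?Bool  ✓
            &{done,retry} | &{done,retry}  ✗ choice polarity not flipped — not dual

NO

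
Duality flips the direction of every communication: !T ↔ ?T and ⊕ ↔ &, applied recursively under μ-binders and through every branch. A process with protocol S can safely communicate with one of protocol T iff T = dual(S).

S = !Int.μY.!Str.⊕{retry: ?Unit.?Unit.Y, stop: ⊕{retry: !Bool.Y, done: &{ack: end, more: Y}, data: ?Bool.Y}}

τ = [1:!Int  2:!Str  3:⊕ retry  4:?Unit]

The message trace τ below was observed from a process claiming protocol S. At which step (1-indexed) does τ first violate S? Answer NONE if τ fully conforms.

[1] !Int  match  state: μY.…
[2] !Str  match  state: ⊕{retry: ?Unit.?Unit.μY.…, stop: ⊕{retry: !Bool.μY.…, done: &{ack: end, more: μY.…}, data: ?Bool.μY.…}}
[3] ⊕ retry  match  state: ?Unit.?Unit.μY.…
[4] ?Unit  match  state: ?Unit.μY.…
all 4 steps conform

NONE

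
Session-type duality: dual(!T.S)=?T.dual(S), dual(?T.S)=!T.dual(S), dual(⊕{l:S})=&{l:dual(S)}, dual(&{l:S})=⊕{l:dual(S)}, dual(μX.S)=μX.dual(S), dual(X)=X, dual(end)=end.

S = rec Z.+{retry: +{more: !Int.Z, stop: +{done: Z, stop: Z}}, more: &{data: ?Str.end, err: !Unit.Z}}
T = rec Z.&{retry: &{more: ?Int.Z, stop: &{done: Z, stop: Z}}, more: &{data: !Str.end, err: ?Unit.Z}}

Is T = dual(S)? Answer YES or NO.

rec Z | rec Z  ok (μ self-dual)
  +{retry,more} | &{retry,more}  ok labels match
    • retry:
      +{more,stop} | &{more,stop}  ok labels match
        • more:
          !Int | ?Int  ok
            Z | Z  ok
        • stop:
          +{done,stop} | &{done,stop}  ok labels match
            • done:
              Z | Z  ok
            • stop:
              Z | Z  ok
    • more:
      &{data,err} | &{data,err}  ✗ choice polarity not flipped — not dual

NO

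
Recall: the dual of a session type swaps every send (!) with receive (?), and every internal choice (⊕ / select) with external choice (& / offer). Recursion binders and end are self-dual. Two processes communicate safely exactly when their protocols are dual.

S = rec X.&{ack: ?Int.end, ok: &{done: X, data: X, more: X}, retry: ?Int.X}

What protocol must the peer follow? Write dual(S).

rec X.+{ack: !Int.end, ok: +{done: X, data: X, more: X}, retry: !Int.X}

rec X → rec X  (binder kept)
  &{ack,ok,retry} → +{ack,ok,retry}  (offer→select)
    • ack:
      ?Int → !Int
        dual(end) = end
    • ok:
      &{done,data,more} → +{done,data,more}  (offer→select)
        • done:
          dual(X) = X
        • data:
          dual(X) = X
        • more:
          dual(X) = X
    • retry:
      ?Int → !Int
        dual(X) = X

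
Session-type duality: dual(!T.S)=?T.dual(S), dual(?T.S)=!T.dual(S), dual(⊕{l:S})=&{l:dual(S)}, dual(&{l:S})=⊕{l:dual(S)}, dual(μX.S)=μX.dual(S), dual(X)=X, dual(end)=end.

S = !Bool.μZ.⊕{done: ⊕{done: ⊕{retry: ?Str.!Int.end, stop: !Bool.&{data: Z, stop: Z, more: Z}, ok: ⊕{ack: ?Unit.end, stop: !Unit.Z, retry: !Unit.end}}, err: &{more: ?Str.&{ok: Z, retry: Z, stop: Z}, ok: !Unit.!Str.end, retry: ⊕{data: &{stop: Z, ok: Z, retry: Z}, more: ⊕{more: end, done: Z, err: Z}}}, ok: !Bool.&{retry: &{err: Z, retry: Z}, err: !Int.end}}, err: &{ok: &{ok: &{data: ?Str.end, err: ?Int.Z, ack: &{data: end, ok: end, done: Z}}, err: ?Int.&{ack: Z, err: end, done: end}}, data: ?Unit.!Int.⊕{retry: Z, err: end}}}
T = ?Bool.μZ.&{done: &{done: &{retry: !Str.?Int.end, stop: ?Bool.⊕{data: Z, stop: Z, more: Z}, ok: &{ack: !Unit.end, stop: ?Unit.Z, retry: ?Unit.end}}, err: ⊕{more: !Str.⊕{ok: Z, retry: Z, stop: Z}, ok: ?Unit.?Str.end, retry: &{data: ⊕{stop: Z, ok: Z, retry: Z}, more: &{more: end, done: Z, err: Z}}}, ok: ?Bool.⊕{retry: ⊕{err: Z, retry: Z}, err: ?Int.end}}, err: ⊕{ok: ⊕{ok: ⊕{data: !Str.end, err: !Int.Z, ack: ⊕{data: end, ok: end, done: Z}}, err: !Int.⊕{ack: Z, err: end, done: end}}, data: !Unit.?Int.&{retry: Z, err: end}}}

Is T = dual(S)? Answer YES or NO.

!Bool ‖ ?Bool  ok
  μZ ‖ μZ  ok (μ self-dual)
    ⊕{done,err} ‖ &{done,err}  ok label sets agree
      case done:
        ⊕{done,err,ok} ‖ &{done,err,ok}  ok label sets agree
          case done:
            ⊕{retry,stop,ok} ‖ &{retry,stop,ok}  ok label sets agree
              case retry:
                ?Str ‖ !Str  ok
                  !Int ‖ ?Int  ok
                    end ‖ end  ok
              case stop:
                !Bool ‖ ?Bool  ok
                  &{data,stop,more} ‖ ⊕{data,stop,more}  ok label sets agree
                    case data:
                      Z ‖ Z  ok
                    case stop:
                      Z ‖ Z  ok
                    case more:
                      Z ‖ Z  ok
              case ok:
                ⊕{ack,stop,retry} ‖ &{ack,stop,retry}  ok label sets agree
                  case ack:
                    ?Unit ‖ !Unit  ok
                      end ‖ end  ok
                  case stop:
                    !Unit ‖ ?Unit  ok
                      Z ‖ Z  ok
                  case retry:
                    !Unit ‖ ?Unit  ok
                      end ‖ end  ok
          case err:
            &{more,ok,retry} ‖ ⊕{more,ok,retry}  ok label sets agree
              case more:
                ?Str ‖ !Str  ok
                  &{ok,retry,stop} ‖ ⊕{ok,retry,stop}  ok label sets agree
                    case ok:
                      Z ‖ Z  ok
                    case retry:
                      Z ‖ Z  ok
                    case stop:
                      Z ‖ Z  ok
              case ok:
                !Unit ‖ ?Unit  ok
                  !Str ‖ ?Str  ok
                    end ‖ end  ok
              case retry:
                ⊕{data,more} ‖ &{data,more}  ok label sets agree
                  case data:
                    &{stop,ok,retry} ‖ ⊕{stop,ok,retry}  ok label sets agree
                      case stop:
                        Z ‖ Z  ok
                      case ok:
                        Z ‖ Z  ok
                      case retry:
                        Z ‖ Z  ok
                  case more:
                    ⊕{more,done,err} ‖ &{more,done,err}  ok label sets agree
                      case more:
                        end ‖ end  ok
                      case done:
                        Z ‖ Z  ok
                      case err:
                        Z ‖ Z  ok
          case ok:
            !Bool ‖ ?Bool  ok
              &{retry,err} ‖ ⊕{retry,err}  ok label sets agree
                case retry:
                  &{err,retry} ‖ ⊕{err,retry}  ok label sets agree
                    case err:
                      Z ‖ Z  ok
                    case retry:
                      Z ‖ Z  ok
                case err:
                  !Int ‖ ?Int  ok
                    end ‖ end  ok
      case err:
        &{ok,data} ‖ ⊕{ok,data}  ok label sets agree
          case ok:
            &{ok,err} ‖ ⊕{ok,err}  ok label sets agree
              case ok:
                &{data,err,ack} ‖ ⊕{data,err,ack}  ok label sets agree
                  case data:
                    ?Str ‖ !Str  ok
                      end ‖ end  ok
                  case err:
                    ?Int ‖ !Int  ok
                      Z ‖ Z  ok
                  case ack:
                    &{data,ok,done} ‖ ⊕{data,ok,done}  ok label sets agree
                      case data:
                        end ‖ end  ok
                      case ok:
                        end ‖ end  ok
                      case done:
                        Z ‖ Z  ok
              case err:
                ?Int ‖ !Int  ok
                  &{ack,err,done} ‖ ⊕{ack,err,done}  ok label sets agree
                    case ack:
                      Z ‖ Z  ok
                    case err:
                      end ‖ end  ok
                    case done:
                      end ‖ end  ok
          case data:
            ?Unit ‖ !Unit  ok
              !Int ‖ ?Int  ok
                ⊕{retry,err} ‖ &{retry,err}  ok label sets agree
                  case retry:
                    Z ‖ Z  ok
                  case err:
                    end ‖ end  ok

YES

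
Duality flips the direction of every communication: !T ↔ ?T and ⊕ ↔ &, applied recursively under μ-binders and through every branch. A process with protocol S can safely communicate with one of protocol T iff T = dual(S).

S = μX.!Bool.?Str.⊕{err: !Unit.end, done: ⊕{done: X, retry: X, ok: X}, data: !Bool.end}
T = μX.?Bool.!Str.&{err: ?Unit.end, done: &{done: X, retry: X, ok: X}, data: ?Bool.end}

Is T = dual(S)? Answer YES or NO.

μX ‖ μX  ✓ (μ self-dual)
  !Bool ‖ ?Bool  ✓
    ?Str ‖ !Str  ✓
      ⊕{err,done,data} ‖ &{err,done,data}  ✓ label sets agree
        [err]
          !Unit ‖ ?Unit  ✓
            end ‖ end  ✓
        [done]
          ⊕{done,retry,ok} ‖ &{done,retry,ok}  ✓ label sets agree
            [done]
              X ‖ X  ✓
            [retry]
              X ‖ X  ✓
            [ok]
              X ‖ X  ✓
        [data]
          !Bool ‖ ?Bool  ✓
            end ‖ end  ✓

YES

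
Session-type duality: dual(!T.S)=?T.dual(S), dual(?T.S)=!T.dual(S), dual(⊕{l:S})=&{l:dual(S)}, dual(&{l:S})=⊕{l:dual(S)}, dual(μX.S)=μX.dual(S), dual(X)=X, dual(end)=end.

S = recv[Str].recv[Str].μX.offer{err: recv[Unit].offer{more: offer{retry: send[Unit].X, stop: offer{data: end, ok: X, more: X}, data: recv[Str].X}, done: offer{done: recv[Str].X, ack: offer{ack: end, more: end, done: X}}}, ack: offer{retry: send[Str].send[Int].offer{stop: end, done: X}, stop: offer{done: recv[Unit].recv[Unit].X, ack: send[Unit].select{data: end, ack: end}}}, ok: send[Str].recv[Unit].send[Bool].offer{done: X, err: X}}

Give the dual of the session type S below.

send[Str].send[Str].μX.select{err: send[Unit].select{more: select{retry: recv[Unit].X, stop: select{data: end, ok: X, more: X}, data: send[Str].X}, done: select{done: send[Str].X, ack: select{ack: end, more: end, done: X}}}, ack: select{retry: recv[Str].recv[Int].select{stop: end, done: X}, stop: select{done: send[Unit].send[Unit].X, ack: recv[Unit].offer{data: end, ack: end}}}, ok: recv[Str].send[Unit].recv[Bool].select{done: X, err: X}}

recv[Str] ↦ send[Str]
  recv[Str] ↦ send[Str]
    μX ↦ μX  (binder kept)
      offer{err,ack,ok} ↦ select{err,ack,ok}  (external→internal)
        • err:
          recv[Unit] ↦ send[Unit]
            offer{more,done} ↦ select{more,done}  (external→internal)
              • more:
                offer{retry,stop,data} ↦ select{retry,stop,data}  (external→internal)
                  • retry:
                    send[Unit] ↦ recv[Unit]
                      dual(X) = X
                  • stop:
                    offer{data,ok,more} ↦ select{data,ok,more}  (external→internal)
                      • data:
                        dual(end) = end
                      • ok:
                        dual(X) = X
                      • more:
                        dual(X) = X
                  • data:
                    recv[Str] ↦ send[Str]
                      dual(X) = X
              • done:
                offer{done,ack} ↦ select{done,ack}  (external→internal)
                  • done:
                    recv[Str] ↦ send[Str]
                      dual(X) = X
                  • ack:
                    offer{ack,more,done} ↦ select{ack,more,done}  (external→internal)
                      • ack:
                        dual(end) = end
                      • more:
                        dual(end) = end
                      • done:
                        dual(X) = X
        • ack:
          offer{retry,stop} ↦ select{retry,stop}  (external→internal)
            • retry:
              send[Str] ↦ recv[Str]
                send[Int] ↦ recv[Int]
                  offer{stop,done} ↦ select{stop,done}  (external→internal)
                    • stop:
                      dual(end) = end
                    • done:
                      dual(X) = X
            • stop:
              offer{done,ack} ↦ select{done,ack}  (external→internal)
                • done:
                  recv[Unit] ↦ send[Unit]
                    recv[Unit] ↦ send[Unit]
                      dual(X) = X
                • ack:
                  send[Unit] ↦ recv[Unit]
                    select{data,ack} ↦ offer{data,ack}  (select→offer)
                      • data:
                        dual(end) = end
                      • ack:
                        dual(end) = end
        • ok:
          send[Str] ↦ recv[Str]
            recv[Unit] ↦ send[Unit]
              send[Bool] ↦ recv[Bool]
                offer{done,err} ↦ select{done,err}  (external→internal)
                  • done:
                    dual(X) = X
                  • err:
                    dual(X) = X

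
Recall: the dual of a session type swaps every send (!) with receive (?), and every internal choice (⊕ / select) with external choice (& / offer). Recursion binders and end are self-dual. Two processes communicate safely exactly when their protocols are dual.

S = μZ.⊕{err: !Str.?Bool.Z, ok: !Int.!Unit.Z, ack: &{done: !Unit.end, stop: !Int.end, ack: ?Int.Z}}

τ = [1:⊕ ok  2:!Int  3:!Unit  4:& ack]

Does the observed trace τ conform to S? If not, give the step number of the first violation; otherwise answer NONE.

4

@1 ⊕ ok  match  state: !Int.!Unit.μZ.…
@2 !Int  match  state: !Unit.μZ.…
@3 !Unit  match  state: μZ.…
@4 got & ack, protocol expects ⊕ err or ⊕ ok or ⊕ ack  ✗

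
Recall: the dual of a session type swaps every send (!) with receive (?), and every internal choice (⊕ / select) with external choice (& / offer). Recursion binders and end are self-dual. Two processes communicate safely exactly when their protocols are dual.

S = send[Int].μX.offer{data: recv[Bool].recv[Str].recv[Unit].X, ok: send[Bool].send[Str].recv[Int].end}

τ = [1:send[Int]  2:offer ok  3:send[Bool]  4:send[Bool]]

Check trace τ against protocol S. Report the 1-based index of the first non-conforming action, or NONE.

4

@1 send[Int]  ok  residual = μX.…
@2 offer ok  ok  residual = send[Bool].send[Str].recv[Int].end
@3 send[Bool]  ok  residual = send[Str].recv[Int].end
@4 got send[Bool], protocol expects send[Str]  ✗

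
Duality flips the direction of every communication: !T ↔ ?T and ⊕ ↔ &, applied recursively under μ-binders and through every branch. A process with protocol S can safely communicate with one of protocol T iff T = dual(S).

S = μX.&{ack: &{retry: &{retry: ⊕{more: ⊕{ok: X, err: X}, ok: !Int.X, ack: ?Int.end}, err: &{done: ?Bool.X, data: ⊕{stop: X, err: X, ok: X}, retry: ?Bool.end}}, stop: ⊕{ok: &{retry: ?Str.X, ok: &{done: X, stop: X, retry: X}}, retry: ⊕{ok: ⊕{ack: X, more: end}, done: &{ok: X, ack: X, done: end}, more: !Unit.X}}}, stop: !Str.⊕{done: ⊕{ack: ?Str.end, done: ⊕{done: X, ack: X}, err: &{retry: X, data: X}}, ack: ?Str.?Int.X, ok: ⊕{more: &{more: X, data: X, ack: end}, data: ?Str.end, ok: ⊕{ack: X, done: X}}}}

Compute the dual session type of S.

μX.⊕{ack: ⊕{retry: ⊕{retry: &{more: &{ok: X, err: X}, ok: ?Int.X, ack: !Int.end}, err: ⊕{done: !Bool.X, data: &{stop: X, err: X, ok: X}, retry: !Bool.end}}, stop: &{ok: ⊕{retry: !Str.X, ok: ⊕{done: X, stop: X, retry: X}}, retry: &{ok: &{ack: X, more: end}, done: ⊕{ok: X, ack: X, done: end}, more: ?Unit.X}}}, stop: ?Str.&{done: &{ack: !Str.end, done: &{done: X, ack: X}, err: ⊕{retry: X, data: X}}, ack: !Str.!Int.X, ok: &{more: ⊕{more: X, data: X, ack: end}, data: !Str.end, ok: &{ack: X, done: X}}}}

μX ↦ μX  (rec unchanged)
  &{ack,stop} ↦ ⊕{ack,stop}  (&→⊕)
    case ack:
      &{retry,stop} ↦ ⊕{retry,stop}  (&→⊕)
        case retry:
          &{retry,err} ↦ ⊕{retry,err}  (&→⊕)
            case retry:
              ⊕{more,ok,ack} ↦ &{more,ok,ack}  (internal→external)
                case more:
                  ⊕{ok,err} ↦ &{ok,err}  (internal→external)
                    case ok:
                      X self-dual
                    case err:
                      X self-dual
                case ok:
                  !Int ↦ ?Int
                    X self-dual
                case ack:
                  ?Int ↦ !Int
                    end self-dual
            case err:
              &{done,data,retry} ↦ ⊕{done,data,retry}  (&→⊕)
                case done:
                  ?Bool ↦ !Bool
                    X self-dual
                case data:
                  ⊕{stop,err,ok} ↦ &{stop,err,ok}  (internal→external)
                    case stop:
                      X self-dual
                    case err:
                      X self-dual
                    case ok:
                      X self-dual
                case retry:
                  ?Bool ↦ !Bool
                    end self-dual
        case stop:
          ⊕{ok,retry} ↦ &{ok,retry}  (internal→external)
            case ok:
              &{retry,ok} ↦ ⊕{retry,ok}  (&→⊕)
                case retry:
                  ?Str ↦ !Str
                    X self-dual
                case ok:
                  &{done,stop,retry} ↦ ⊕{done,stop,retry}  (&→⊕)
                    case done:
                      X self-dual
                    case stop:
                      X self-dual
                    case retry:
                      X self-dual
            case retry:
              ⊕{ok,done,more} ↦ &{ok,done,more}  (internal→external)
                case ok:
                  ⊕{ack,more} ↦ &{ack,more}  (internal→external)
                    case ack:
                      X self-dual
                    case more:
                      end self-dual
                case done:
                  &{ok,ack,done} ↦ ⊕{ok,ack,done}  (&→⊕)
                    case ok:
                      X self-dual
                    case ack:
                      X self-dual
                    case done:
                      end self-dual
                case more:
                  !Unit ↦ ?Unit
                    X self-dual
    case stop:
      !Str ↦ ?Str
        ⊕{done,ack,ok} ↦ &{done,ack,ok}  (internal→external)
          case done:
            ⊕{ack,done,err} ↦ &{ack,done,err}  (internal→external)
              case ack:
                ?Str ↦ !Str
                  end self-dual
              case done:
                ⊕{done,ack} ↦ &{done,ack}  (internal→external)
                  case done:
                    X self-dual
                  case ack:
                    X self-dual
              case err:
                &{retry,data} ↦ ⊕{retry,data}  (&→⊕)
                  case retry:
                    X self-dual
                  case data:
                    X self-dual
          case ack:
            ?Str ↦ !Str
              ?Int ↦ !Int
                X self-dual
          case ok:
            ⊕{more,data,ok} ↦ &{more,data,ok}  (internal→external)
              case more:
                &{more,data,ack} ↦ ⊕{more,data,ack}  (&→⊕)
                  case more:
                    X self-dual
                  case data:
                    X self-dual
                  case ack:
                    end self-dual
              case data:
                ?Str ↦ !Str
                  end self-dual
              case ok:
                ⊕{ack,done} ↦ &{ack,done}  (internal→external)
                  case ack:
                    X self-dual
                  case done:
                    X self-dual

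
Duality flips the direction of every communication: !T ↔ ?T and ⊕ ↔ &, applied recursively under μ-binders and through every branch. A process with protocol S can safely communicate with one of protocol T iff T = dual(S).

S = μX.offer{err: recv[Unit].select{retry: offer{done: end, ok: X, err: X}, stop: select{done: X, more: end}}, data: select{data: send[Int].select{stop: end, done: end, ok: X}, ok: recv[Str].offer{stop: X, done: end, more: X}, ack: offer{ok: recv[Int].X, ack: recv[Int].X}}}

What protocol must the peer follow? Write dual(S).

μX = μX  (μ self-dual)
  offer{err,data} = select{err,data}  (external→internal)
    [err]
      recv[Unit] = send[Unit]
        select{retry,stop} = offer{retry,stop}  (select→offer)
          [retry]
            offer{done,ok,err} = select{done,ok,err}  (external→internal)
              [done]
                dual(end) = end
              [ok]
                dual(X) = X
              [err]
                dual(X) = X
          [stop]
            select{done,more} = offer{done,more}  (select→offer)
              [done]
                dual(X) = X
              [more]
                dual(end) = end
    [data]
      select{data,ok,ack} = offer{data,ok,ack}  (select→offer)
        [data]
          send[Int] = recv[Int]
            select{stop,done,ok} = offer{stop,done,ok}  (select→offer)
              [stop]
                dual(end) = end
              [done]
                dual(end) = end
              [ok]
                dual(X) = X
        [ok]
          recv[Str] = send[Str]
            offer{stop,done,more} = select{stop,done,more}  (external→internal)
              [stop]
                dual(X) = X
              [done]
                dual(end) = end
              [more]
                dual(X) = X
        [ack]
          offer{ok,ack} = select{ok,ack}  (external→internal)
            [ok]
              recv[Int] = send[Int]
                dual(X) = X
            [ack]
              recv[Int] = send[Int]
                dual(X) = X

μX.select{err: send[Unit].offer{retry: select{done: end, ok: X, err: X}, stop: offer{done: X, more: end}}, data: offer{data: recv[Int].offer{stop: end, done: end, ok: X}, ok: send[Str].select{stop: X, done: end, more: X}, ack: select{ok: send[Int].X, ack: send[Int].X}}}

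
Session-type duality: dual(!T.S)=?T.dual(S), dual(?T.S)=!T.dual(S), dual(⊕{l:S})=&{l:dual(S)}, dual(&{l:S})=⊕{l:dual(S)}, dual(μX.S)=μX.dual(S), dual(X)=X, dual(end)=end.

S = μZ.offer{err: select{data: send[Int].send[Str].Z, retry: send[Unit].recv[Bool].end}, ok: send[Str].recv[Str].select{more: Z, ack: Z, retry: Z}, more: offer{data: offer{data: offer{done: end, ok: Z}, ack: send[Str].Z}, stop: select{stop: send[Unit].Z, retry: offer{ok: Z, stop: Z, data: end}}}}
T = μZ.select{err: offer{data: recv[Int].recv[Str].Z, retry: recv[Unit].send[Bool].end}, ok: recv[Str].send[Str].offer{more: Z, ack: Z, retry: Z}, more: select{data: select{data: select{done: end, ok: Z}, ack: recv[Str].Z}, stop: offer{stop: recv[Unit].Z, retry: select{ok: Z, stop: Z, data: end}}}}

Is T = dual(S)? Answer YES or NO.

μZ ‖ μZ  ✓ (μ self-dual)
  offer{err,ok,more} ‖ select{err,ok,more}  ✓ label sets agree
    • err:
      select{data,retry} ‖ offer{data,retry}  ✓ label sets agree
        • data:
          send[Int] ‖ recv[Int]  ✓
            send[Str] ‖ recv[Str]  ✓
              Z ‖ Z  ✓
        • retry:
          send[Unit] ‖ recv[Unit]  ✓
            recv[Bool] ‖ send[Bool]  ✓
              end ‖ end  ✓
    • ok:
      send[Str] ‖ recv[Str]  ✓
        recv[Str] ‖ send[Str]  ✓
          select{more,ack,retry} ‖ offer{more,ack,retry}  ✓ label sets agree
            • more:
              Z ‖ Z  ✓
            • ack:
              Z ‖ Z  ✓
            • retry:
              Z ‖ Z  ✓
    • more:
      offer{data,stop} ‖ select{data,stop}  ✓ label sets agree
        • data:
          offer{data,ack} ‖ select{data,ack}  ✓ label sets agree
            • data:
              offer{done,ok} ‖ select{done,ok}  ✓ label sets agree
                • done:
                  end ‖ end  ✓
                • ok:
                  Z ‖ Z  ✓
            • ack:
              send[Str] ‖ recv[Str]  ✓
                Z ‖ Z  ✓
        • stop:
          select{stop,retry} ‖ offer{stop,retry}  ✓ label sets agree
            • stop:
              send[Unit] ‖ recv[Unit]  ✓
                Z ‖ Z  ✓
            • retry:
              offer{ok,stop,data} ‖ select{ok,stop,data}  ✓ label sets agree
                • ok:
                  Z ‖ Z  ✓
                • stop:
                  Z ‖ Z  ✓
                • data:
                  end ‖ end  ✓

YES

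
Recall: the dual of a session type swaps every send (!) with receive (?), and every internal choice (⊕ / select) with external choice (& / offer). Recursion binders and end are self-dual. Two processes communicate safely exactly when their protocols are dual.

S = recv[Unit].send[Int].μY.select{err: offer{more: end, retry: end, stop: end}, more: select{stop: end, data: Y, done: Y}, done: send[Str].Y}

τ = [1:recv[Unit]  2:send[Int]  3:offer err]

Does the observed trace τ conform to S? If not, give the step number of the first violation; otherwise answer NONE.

3

[1] recv[Unit]  ok  residual = send[Int].μY.…
[2] send[Int]  ok  residual = μY.…
[3] got offer err, protocol expects select err or select more or select done  ✗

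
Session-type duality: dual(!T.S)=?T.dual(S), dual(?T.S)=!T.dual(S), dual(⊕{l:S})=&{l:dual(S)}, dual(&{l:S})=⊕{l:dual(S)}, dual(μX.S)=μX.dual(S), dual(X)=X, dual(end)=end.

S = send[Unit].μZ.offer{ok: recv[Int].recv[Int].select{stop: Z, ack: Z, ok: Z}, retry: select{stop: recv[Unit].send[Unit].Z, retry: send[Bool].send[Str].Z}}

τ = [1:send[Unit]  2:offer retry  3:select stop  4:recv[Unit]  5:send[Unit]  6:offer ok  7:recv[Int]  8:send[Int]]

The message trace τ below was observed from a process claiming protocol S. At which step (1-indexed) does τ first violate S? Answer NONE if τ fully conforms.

step 1: send[Unit]  ✓  residual = μZ.…
step 2: offer retry  ✓  residual = select{stop: recv[Unit].send[Unit].μZ.…, retry: send[Bool].send[Str].μZ.…}
step 3: select stop  ✓  residual = recv[Unit].send[Unit].μZ.…
step 4: recv[Unit]  ✓  residual = send[Unit].μZ.…
step 5: send[Unit]  ✓  residual = μZ.…
step 6: offer ok  ✓  residual = recv[Int].recv[Int].select{stop: μZ.…, ack: μZ.…, ok: μZ.…}
step 7: recv[Int]  ✓  residual = recv[Int].select{stop: μZ.…, ack: μZ.…, ok: μZ.…}
step 8: got send[Int], protocol expects recv[Int]  ✗

8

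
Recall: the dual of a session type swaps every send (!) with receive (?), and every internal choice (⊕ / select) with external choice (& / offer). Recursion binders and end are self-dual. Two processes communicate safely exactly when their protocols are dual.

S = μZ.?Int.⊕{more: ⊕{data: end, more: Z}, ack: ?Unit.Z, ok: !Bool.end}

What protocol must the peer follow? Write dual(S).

μZ.!Int.&{more: &{data: end, more: Z}, ack: !Unit.Z, ok: ?Bool.end}

μZ → μZ  (rec unchanged)
  ?Int → !Int
    ⊕{more,ack,ok} → &{more,ack,ok}  (select→offer)
      case more:
        ⊕{data,more} → &{data,more}  (select→offer)
          case data:
            dual(end) = end
          case more:
            dual(Z) = Z
      case ack:
        ?Unit → !Unit
          dual(Z) = Z
      case ok:
        !Bool → ?Bool
          dual(end) = end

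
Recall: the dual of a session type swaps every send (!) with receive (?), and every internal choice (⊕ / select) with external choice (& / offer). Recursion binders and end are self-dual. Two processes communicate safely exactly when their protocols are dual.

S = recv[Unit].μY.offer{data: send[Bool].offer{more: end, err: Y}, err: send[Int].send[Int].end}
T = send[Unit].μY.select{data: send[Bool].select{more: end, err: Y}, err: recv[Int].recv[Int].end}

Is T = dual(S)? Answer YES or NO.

NO

recv[Unit] vs send[Unit]  ok
  μY vs μY  ok (μ self-dual)
    offer{data,err} vs select{data,err}  ok same labels
      [data]
        send[Bool] vs send[Bool]  ✗ same direction on both sides — not dual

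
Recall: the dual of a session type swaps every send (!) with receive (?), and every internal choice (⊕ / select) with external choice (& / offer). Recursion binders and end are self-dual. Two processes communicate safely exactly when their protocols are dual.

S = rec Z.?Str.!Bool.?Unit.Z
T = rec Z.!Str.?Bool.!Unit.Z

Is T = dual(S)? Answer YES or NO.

YES

rec Z ‖ rec Z  ✓ (rec unchanged)
  ?Str ‖ !Str  ✓
    !Bool ‖ ?Bool  ✓
      ?Unit ‖ !Unit  ✓
        Z ‖ Z  ✓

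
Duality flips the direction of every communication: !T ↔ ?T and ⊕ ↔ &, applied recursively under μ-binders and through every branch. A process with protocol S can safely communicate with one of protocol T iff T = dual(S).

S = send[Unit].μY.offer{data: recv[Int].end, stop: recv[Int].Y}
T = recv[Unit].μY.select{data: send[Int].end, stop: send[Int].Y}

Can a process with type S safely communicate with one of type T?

send[Unit] | recv[Unit]  ok
  μY | μY  ok (binder kept)
    offer{data,stop} | select{data,stop}  ok labels match
      • data:
        recv[Int] | send[Int]  ok
          end | end  ok
      • stop:
        recv[Int] | send[Int]  ok
          Y | Y  ok

YES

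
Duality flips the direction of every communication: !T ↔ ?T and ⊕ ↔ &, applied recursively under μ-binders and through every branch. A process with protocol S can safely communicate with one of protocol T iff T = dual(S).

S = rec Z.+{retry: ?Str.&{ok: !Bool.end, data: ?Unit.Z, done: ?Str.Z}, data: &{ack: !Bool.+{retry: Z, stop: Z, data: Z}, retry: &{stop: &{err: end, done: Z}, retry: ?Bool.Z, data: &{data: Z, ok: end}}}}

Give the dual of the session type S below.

rec Z.&{retry: !Str.+{ok: ?Bool.end, data: !Unit.Z, done: !Str.Z}, data: +{ack: ?Bool.&{retry: Z, stop: Z, data: Z}, retry: +{stop: +{err: end, done: Z}, retry: !Bool.Z, data: +{data: Z, ok: end}}}}

rec Z → rec Z  (μ self-dual)
  +{retry,data} → &{retry,data}  (select→offer)
    case retry:
      ?Str → !Str
        &{ok,data,done} → +{ok,data,done}  (external→internal)
          case ok:
            !Bool → ?Bool
              dual(end) = end
          case data:
            ?Unit → !Unit
              dual(Z) = Z
          case done:
            ?Str → !Str
              dual(Z) = Z
    case data:
      &{ack,retry} → +{ack,retry}  (external→internal)
        case ack:
          !Bool → ?Bool
            +{retry,stop,data} → &{retry,stop,data}  (select→offer)
              case retry:
                dual(Z) = Z
              case stop:
                dual(Z) = Z
              case data:
                dual(Z) = Z
        case retry:
          &{stop,retry,data} → +{stop,retry,data}  (external→internal)
            case stop:
              &{err,done} → +{err,done}  (external→internal)
                case err:
                  dual(end) = end
                case done:
                  dual(Z) = Z
            case retry:
              ?Bool → !Bool
                dual(Z) = Z
            case data:
              &{data,ok} → +{data,ok}  (external→internal)
                case data:
                  dual(Z) = Z
                case ok:
                  dual(end) = end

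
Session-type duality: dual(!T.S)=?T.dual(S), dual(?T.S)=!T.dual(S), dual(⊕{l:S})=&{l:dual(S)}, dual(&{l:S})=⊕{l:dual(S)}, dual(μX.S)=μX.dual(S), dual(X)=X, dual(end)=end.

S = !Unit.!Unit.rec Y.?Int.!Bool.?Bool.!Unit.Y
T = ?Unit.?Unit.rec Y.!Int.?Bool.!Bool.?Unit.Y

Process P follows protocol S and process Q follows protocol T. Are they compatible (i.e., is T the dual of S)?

YES

!Unit vs ?Unit  ✓
  !Unit vs ?Unit  ✓
    rec Y vs rec Y  ✓ (rec unchanged)
      ?Int vs !Int  ✓
        !Bool vs ?Bool  ✓
          ?Bool vs !Bool  ✓
            !Unit vs ?Unit  ✓
              Y vs Y  ✓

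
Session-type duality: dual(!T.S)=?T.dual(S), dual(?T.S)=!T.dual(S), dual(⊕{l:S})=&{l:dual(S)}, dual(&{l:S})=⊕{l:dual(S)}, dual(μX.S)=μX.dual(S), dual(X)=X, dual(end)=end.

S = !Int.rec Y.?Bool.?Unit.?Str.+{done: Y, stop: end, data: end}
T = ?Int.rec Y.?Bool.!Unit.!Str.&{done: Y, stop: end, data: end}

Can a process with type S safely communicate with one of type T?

!Int | ?Int  ok
  rec Y | rec Y  ok (rec unchanged)
    ?Bool | ?Bool  ✗ same direction on both sides — not dual

NO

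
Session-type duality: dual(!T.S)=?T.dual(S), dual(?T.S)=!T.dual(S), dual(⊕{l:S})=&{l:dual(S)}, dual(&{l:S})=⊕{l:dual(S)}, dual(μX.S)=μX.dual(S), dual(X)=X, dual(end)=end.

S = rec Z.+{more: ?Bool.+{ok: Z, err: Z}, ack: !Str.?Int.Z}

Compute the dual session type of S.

rec Z = rec Z  (binder kept)
  +{more,ack} = &{more,ack}  (⊕→&)
    case more:
      ?Bool = !Bool
        +{ok,err} = &{ok,err}  (⊕→&)
          case ok:
            Z ↦ Z
          case err:
            Z ↦ Z
    case ack:
      !Str = ?Str
        ?Int = !Int
          Z ↦ Z

rec Z.&{more: !Bool.&{ok: Z, err: Z}, ack: ?Str.!Int.Z}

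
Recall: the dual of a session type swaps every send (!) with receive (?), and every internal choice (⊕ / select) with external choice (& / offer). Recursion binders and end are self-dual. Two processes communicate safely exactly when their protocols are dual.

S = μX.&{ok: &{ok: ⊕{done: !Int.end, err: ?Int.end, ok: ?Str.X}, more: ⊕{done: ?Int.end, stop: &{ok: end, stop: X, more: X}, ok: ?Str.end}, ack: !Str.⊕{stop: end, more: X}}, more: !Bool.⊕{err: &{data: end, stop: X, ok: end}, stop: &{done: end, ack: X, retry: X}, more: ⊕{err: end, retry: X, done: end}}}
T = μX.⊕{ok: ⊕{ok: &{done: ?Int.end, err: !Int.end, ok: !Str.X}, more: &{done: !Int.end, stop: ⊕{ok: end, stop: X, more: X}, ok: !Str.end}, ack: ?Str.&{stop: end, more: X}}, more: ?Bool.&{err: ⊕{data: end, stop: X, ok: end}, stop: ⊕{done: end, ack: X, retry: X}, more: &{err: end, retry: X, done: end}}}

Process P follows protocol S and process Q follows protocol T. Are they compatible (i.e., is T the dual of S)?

μX vs μX  ✓ (rec unchanged)
  &{ok,more} vs ⊕{ok,more}  ✓ label sets agree
    [ok]
      &{ok,more,ack} vs ⊕{ok,more,ack}  ✓ label sets agree
        [ok]
          ⊕{done,err,ok} vs &{done,err,ok}  ✓ label sets agree
            [done]
              !Int vs ?Int  ✓
                end vs end  ✓
            [err]
              ?Int vs !Int  ✓
                end vs end  ✓
            [ok]
              ?Str vs !Str  ✓
                X vs X  ✓
        [more]
          ⊕{done,stop,ok} vs &{done,stop,ok}  ✓ label sets agree
            [done]
              ?Int vs !Int  ✓
                end vs end  ✓
            [stop]
              &{ok,stop,more} vs ⊕{ok,stop,more}  ✓ label sets agree
                [ok]
                  end vs end  ✓
                [stop]
                  X vs X  ✓
                [more]
                  X vs X  ✓
            [ok]
              ?Str vs !Str  ✓
                end vs end  ✓
        [ack]
          !Str vs ?Str  ✓
            ⊕{stop,more} vs &{stop,more}  ✓ label sets agree
              [stop]
                end vs end  ✓
              [more]
                X vs X  ✓
    [more]
      !Bool vs ?Bool  ✓
        ⊕{err,stop,more} vs &{err,stop,more}  ✓ label sets agree
          [err]
            &{data,stop,ok} vs ⊕{data,stop,ok}  ✓ label sets agree
              [data]
                end vs end  ✓
              [stop]
                X vs X  ✓
              [ok]
                end vs end  ✓
          [stop]
            &{done,ack,retry} vs ⊕{done,ack,retry}  ✓ label sets agree
              [done]
                end vs end  ✓
              [ack]
                X vs X  ✓
              [retry]
                X vs X  ✓
          [more]
            ⊕{err,retry,done} vs &{err,retry,done}  ✓ label sets agree
              [err]
                end vs end  ✓
              [retry]
                X vs X  ✓
              [done]
                end vs end  ✓

YES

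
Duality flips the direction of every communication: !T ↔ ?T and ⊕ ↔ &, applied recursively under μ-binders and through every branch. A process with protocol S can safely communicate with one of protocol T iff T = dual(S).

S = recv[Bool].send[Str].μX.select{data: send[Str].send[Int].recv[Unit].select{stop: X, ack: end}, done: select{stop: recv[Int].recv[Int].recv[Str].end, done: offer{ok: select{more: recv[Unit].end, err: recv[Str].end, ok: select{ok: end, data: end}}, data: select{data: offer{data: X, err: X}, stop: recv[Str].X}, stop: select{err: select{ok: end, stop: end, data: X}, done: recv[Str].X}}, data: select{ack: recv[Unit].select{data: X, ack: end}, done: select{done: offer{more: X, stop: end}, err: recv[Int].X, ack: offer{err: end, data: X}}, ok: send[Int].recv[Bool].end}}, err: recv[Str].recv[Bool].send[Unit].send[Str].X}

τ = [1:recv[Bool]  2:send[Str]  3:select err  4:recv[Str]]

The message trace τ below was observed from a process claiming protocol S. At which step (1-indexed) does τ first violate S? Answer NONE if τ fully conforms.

step 1: recv[Bool]  match  cont: send[Str].μX.…
step 2: send[Str]  match  cont: μX.…
step 3: select err  match  cont: recv[Str].recv[Bool].send[Unit].send[Str].μX.…
step 4: recv[Str]  match  cont: recv[Bool].send[Unit].send[Str].μX.…
all 4 steps conform

NONE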